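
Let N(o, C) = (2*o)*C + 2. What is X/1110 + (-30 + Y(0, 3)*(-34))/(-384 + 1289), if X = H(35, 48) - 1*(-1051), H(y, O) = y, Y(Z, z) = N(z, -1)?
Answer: 36683/33485 ≈ 1.0955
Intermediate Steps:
N(o, C) = 2 + 2*C*o (N(o, C) = 2*C*o + 2 = 2 + 2*C*o)
Y(Z, z) = 2 - 2*z (Y(Z, z) = 2 + 2*(-1)*z = 2 - 2*z)
X = 1086 (X = 35 - 1*(-1051) = 35 + 1051 = 1086)
X/1110 + (-30 + Y(0, 3)*(-34))/(-384 + 1289) = 1086/1110 + (-30 + (2 - 2*3)*(-34))/(-384 + 1289) = 1086*(1/1110) + (-30 + (2 - 6)*(-34))/905 = 181/185 + (-30 - 4*(-34))*(1/905) = 181/185 + (-30 + 136)*(1/905) = 181/185 + 106*(1/905) = 181/185 + 106/905 = 36683/33485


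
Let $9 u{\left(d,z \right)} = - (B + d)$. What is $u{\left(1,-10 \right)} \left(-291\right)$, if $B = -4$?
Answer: $-97$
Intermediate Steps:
$u{\left(d,z \right)} = \frac{4}{9} - \frac{d}{9}$ ($u{\left(d,z \right)} = \frac{\left(-1\right) \left(-4 + d\right)}{9} = \frac{4 - d}{9} = \frac{4}{9} - \frac{d}{9}$)
$u{\left(1,-10 \right)} \left(-291\right) = \left(\frac{4}{9} - \frac{1}{9}\right) \left(-291\right) = \frac{1}{3} \left(-291\right) = -97$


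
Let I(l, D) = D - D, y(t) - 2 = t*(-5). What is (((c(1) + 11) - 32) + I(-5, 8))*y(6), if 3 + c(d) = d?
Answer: 644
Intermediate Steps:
c(d) = -3 + d
y(t) = 2 - 5*t (y(t) = 2 + t*(-5) = 2 - 5*t)
I(l, D) = 0
(((c(1) + 11) - 32) + I(-5, 8))*y(6) = ((((-3 + 1) + 11) - 32) + 0)*(2 - 5*6) = (((-2 + 11) - 32) + 0)*(2 - 30) = ((9 - 32) + 0)*(-28) = (-23 + 0)*(-28) = -23*(-28) = 644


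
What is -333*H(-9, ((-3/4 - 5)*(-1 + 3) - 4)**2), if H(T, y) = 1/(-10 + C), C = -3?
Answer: 333/13 ≈ 25.615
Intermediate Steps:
H(T, y) = -1/13 (H(T, y) = 1/(-10 - 3) = 1/(-13) = -1/13)
-333*H(-9, ((-3/4 - 5)*(-1 + 3) - 4)**2) = -333*(-1/13) = 333/13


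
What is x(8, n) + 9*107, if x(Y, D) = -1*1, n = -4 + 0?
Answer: 962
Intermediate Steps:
n = -4
x(Y, D) = -1
x(8, n) + 9*107 = -1 + 9*107 = -1 + 963 = 962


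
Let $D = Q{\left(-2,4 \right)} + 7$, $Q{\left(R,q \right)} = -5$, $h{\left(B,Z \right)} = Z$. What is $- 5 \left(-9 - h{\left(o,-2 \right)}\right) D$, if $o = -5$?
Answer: $70$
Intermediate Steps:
$D = 2$ ($D = -5 + 7 = 2$)
$- 5 \left(-9 - h{\left(o,-2 \right)}\right) D = - 5 \left(-9 - -2\right) 2 = - 5 \left(-9 + 2\right) 2 = \left(-5\right) \left(-7\right) 2 = 35 \cdot 2 = 70$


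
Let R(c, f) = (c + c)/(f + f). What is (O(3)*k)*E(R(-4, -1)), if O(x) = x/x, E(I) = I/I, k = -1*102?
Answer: -102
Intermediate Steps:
R(c, f) = c/f (R(c, f) = (2*c)/((2*f)) = (2*c)*(1/(2*f)) = c/f)
k = -102
E(I) = 1
O(x) = 1
(O(3)*k)*E(R(-4, -1)) = (1*(-102))*1 = -102*1 = -102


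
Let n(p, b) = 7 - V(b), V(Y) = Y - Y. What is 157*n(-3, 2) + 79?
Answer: 1178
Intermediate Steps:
V(Y) = 0
n(p, b) = 7 (n(p, b) = 7 - 1*0 = 7 + 0 = 7)
157*n(-3, 2) + 79 = 157*7 + 79 = 1099 + 79 = 1178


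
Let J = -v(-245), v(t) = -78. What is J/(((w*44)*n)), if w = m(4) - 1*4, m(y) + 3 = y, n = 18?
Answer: -13/396 ≈ -0.032828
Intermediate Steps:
m(y) = -3 + y
w = -3 (w = (-3 + 4) - 1*4 = 1 - 4 = -3)
J = 78 (J = -1*(-78) = 78)
J/(((w*44)*n)) = 78/((-3*44*18)) = 78/((-132*18)) = 78/(-2376) = 78*(-1/2376) = -13/396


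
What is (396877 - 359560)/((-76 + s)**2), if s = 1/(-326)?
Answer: 1321967164/204633243 ≈ 6.4602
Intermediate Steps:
s = -1/326 ≈ -0.0030675
(396877 - 359560)/((-76 + s)**2) = (396877 - 359560)/((-76 - 1/326)**2) = 37317/((-24777/326)**2) = 37317/(613899729/106276) = 37317*(106276/613899729) = 1321967164/204633243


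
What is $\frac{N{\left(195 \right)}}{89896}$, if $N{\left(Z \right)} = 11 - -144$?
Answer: $\frac{155}{89896} \approx 0.0017242$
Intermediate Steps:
$N{\left(Z \right)} = 155$ ($N{\left(Z \right)} = 11 + 144 = 155$)
$\frac{N{\left(195 \right)}}{89896} = \frac{155}{89896}$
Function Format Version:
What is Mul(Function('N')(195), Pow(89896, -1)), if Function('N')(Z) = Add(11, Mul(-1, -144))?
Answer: Rational(155, 89896) ≈ 0.0017242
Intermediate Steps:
Function('N')(Z) = 155 (Function('N')(Z) = Add(11, 144) = 155)
Mul(Function('N')(195), Pow(89896, -1)) = Mul(155, Pow(89896, -1)) = Mul(155, Rational(1, 89896)) = Rational(155, 89896)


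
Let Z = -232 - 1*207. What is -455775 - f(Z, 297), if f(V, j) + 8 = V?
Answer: -455328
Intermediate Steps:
Z = -439 (Z = -232 - 207 = -439)
f(V, j) = -8 + V
-455775 - f(Z, 297) = -455775 - (-8 - 439) = -455775 - 1*(-447) = -455775 + 447 = -455328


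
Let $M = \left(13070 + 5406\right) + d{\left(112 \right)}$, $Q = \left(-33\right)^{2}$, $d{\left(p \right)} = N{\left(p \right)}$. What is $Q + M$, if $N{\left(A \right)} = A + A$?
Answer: $19789$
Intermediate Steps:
$N{\left(A \right)} = 2 A$
$d{\left(p \right)} = 2 p$
$Q = 1089$
$M = 18700$ ($M = \left(13070 + 5406\right) + 2 \cdot 112 = 18476 + 224 = 18700$)
$Q + M = 1089 + 18700 = 19789$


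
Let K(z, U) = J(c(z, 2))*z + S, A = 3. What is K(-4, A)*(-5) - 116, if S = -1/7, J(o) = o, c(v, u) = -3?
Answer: -1227/7 ≈ -175.29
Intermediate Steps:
S = -⅐ (S = -1*⅐ = -⅐ ≈ -0.14286)
K(z, U) = -⅐ - 3*z (K(z, U) = -3*z - ⅐ = -⅐ - 3*z)
K(-4, A)*(-5) - 116 = (-⅐ - 3*(-4))*(-5) - 116 = (-⅐ + 12)*(-5) - 116 = (83/7)*(-5) - 116 = -415/7 - 116 = -1227/7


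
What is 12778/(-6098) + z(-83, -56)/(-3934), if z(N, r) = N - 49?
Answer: -12365929/5997383 ≈ -2.0619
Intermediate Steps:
z(N, r) = -49 + N
12778/(-6098) + z(-83, -56)/(-3934) = 12778/(-6098) + (-49 - 83)/(-3934) = 12778*(-1/6098) - 132*(-1/3934) = -6389/3049 + 66/1967 = -12365929/5997383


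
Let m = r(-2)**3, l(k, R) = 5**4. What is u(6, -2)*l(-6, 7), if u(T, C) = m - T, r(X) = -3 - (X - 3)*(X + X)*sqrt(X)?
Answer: 4479375 + 9662500*I*sqrt(2) ≈ 4.4794e+6 + 1.3665e+7*I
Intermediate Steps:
l(k, R) = 625
r(X) = -3 - 2*X**(3/2)*(-3 + X) (r(X) = -3 - (-3 + X)*(2*X)*sqrt(X) = -3 - 2*X*(-3 + X)*sqrt(X) = -3 - 2*X**(3/2)*(-3 + X))
m = (-3 - 20*I*sqrt(2))**3 (m = (-3 - 8*I*sqrt(2) + 6*(-2)**(3/2))**3 = (-3 - 8*I*sqrt(2) + 6*(-2*I*sqrt(2)))**3 = (-3 - 8*I*sqrt(2) - 12*I*sqrt(2))**3 = (-3 - 20*I*sqrt(2))**3 ≈ 7173.0 + 21864.0*I)
u(T, C) = 7173 - T + 15460*I*sqrt(2) (u(T, C) = (7173 + 15460*I*sqrt(2)) - T = 7173 - T + 15460*I*sqrt(2))
u(6, -2)*l(-6, 7) = (7173 - 1*6 + 15460*I*sqrt(2))*625 = (7173 - 6 + 15460*I*sqrt(2))*625 = (7167 + 15460*I*sqrt(2))*625 = 4479375 + 9662500*I*sqrt(2)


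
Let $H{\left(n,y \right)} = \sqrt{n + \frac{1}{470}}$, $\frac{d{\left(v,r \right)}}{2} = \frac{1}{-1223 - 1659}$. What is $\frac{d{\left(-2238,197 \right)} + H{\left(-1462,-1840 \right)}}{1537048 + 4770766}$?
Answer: $- \frac{1}{9089559974} + \frac{i \sqrt{322955330}}{2964672580} \approx -1.1002 \cdot 10^{-10} + 6.0617 \cdot 10^{-6} i$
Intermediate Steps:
$d{\left(v,r \right)} = - \frac{1}{1441}$ ($d{\left(v,r \right)} = \frac{2}{-1223 - 1659} = \frac{2}{-2882} = 2 \left(- \frac{1}{2882}\right) = - \frac{1}{1441}$)
$H{\left(n,y \right)} = \sqrt{\frac{1}{470} + n}$ ($H{\left(n,y \right)} = \sqrt{n + \frac{1}{470}} = \sqrt{\frac{1}{470} + n}$)
$\frac{d{\left(-2238,197 \right)} + H{\left(-1462,-1840 \right)}}{1537048 + 4770766} = \frac{- \frac{1}{1441} + \frac{\sqrt{470 + 220900 \left(-1462\right)}}{470}}{1537048 + 4770766} = \frac{- \frac{1}{1441} + \frac{\sqrt{470 - 322955800}}{470}}{6307814} = \left(- \frac{1}{1441} + \frac{\sqrt{-322955330}}{470}\right) \frac{1}{6307814} = \left(- \frac{1}{1441} + \frac{i \sqrt{322955330}}{470}\right) \frac{1}{6307814} = - \frac{1}{9089559974} + \frac{i \sqrt{322955330}}{2964672580}$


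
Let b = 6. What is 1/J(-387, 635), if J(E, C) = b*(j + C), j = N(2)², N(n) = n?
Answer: 1/3834 ≈ 0.00026082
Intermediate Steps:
j = 4 (j = 2² = 4)
J(E, C) = 24 + 6*C (J(E, C) = 6*(4 + C) = 24 + 6*C)
1/J(-387, 635) = 1/(24 + 6*635) = 1/(24 + 3810) = 1/3834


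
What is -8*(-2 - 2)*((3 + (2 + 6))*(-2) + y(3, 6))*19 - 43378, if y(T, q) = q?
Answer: -53106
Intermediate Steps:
-8*(-2 - 2)*((3 + (2 + 6))*(-2) + y(3, 6))*19 - 43378 = -8*(-2 - 2)*((3 + (2 + 6))*(-2) + 6)*19 - 43378 = -(-32)*((3 + 8)*(-2) + 6)*19 - 43378 = -(-32)*(11*(-2) + 6)*19 - 43378 = -(-32)*(-22 + 6)*19 - 43378 = -(-32)*(-16)*19 - 43378 = -8*64*19 - 43378 = -512*19 - 43378 = -9728 - 43378 = -53106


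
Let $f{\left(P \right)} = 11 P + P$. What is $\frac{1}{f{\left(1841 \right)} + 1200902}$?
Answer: $\frac{1}{1222994} \approx 8.1767 \cdot 10^{-7}$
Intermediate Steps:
$f{\left(P \right)} = 12 P$
$\frac{1}{f{\left(1841 \right)} + 1200902} = \frac{1}{12 \cdot 1841 + 1200902} = \frac{1}{22092 + 1200902} = \frac{1}{1222994}$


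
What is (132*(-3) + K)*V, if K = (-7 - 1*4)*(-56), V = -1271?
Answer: -279620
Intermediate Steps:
K = 616 (K = (-7 - 4)*(-56) = -11*(-56) = 616)
(132*(-3) + K)*V = (132*(-3) + 616)*(-1271) = (-396 + 616)*(-1271) = 220*(-1271) = -279620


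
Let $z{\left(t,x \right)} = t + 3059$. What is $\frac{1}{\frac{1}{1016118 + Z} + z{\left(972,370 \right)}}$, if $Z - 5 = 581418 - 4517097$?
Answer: $\frac{2919556}{11768730235} \approx 0.00024808$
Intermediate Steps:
$Z = -3935674$ ($Z = 5 + \left(581418 - 4517097\right) = 5 - 3935679 = -3935674$)
$z{\left(t,x \right)} = 3059 + t$
$\frac{1}{\frac{1}{1016118 + Z} + z{\left(972,370 \right)}} = \frac{1}{\frac{1}{1016118 - 3935674} + \left(3059 + 972\right)} = \frac{1}{\frac{1}{-2919556} + 4031} = \frac{1}{- \frac{1}{2919556} + 4031} = \frac{1}{\frac{11768730235}{2919556}} = \frac{2919556}{11768730235}$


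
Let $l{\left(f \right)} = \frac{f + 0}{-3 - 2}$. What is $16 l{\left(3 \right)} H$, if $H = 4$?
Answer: $- \frac{192}{5} \approx -38.4$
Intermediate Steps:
$l{\left(f \right)} = - \frac{f}{5}$ ($l{\left(f \right)} = \frac{f}{-5} = f \left(- \frac{1}{5}\right) = - \frac{f}{5}$)
$16 l{\left(3 \right)} H = 16 \left(\left(- \frac{1}{5}\right) 3\right) 4 = 16 \left(- \frac{3}{5}\right) 4 = \left(- \frac{48}{5}\right) 4 = - \frac{192}{5}$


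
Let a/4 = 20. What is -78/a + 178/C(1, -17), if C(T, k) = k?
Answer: -7783/680 ≈ -11.446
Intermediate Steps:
a = 80 (a = 4*20 = 80)
-78/a + 178/C(1, -17) = -78/80 + 178/(-17) = -78*1/80 + 178*(-1/17) = -39/40 - 178/17 = -7783/680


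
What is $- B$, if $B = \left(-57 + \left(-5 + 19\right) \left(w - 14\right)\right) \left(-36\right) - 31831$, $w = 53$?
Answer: $49435$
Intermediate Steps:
$B = -49435$ ($B = \left(-57 + \left(-5 + 19\right) \left(53 - 14\right)\right) \left(-36\right) - 31831 = \left(-57 + 14 \cdot 39\right) \left(-36\right) - 31831 = \left(-57 + 546\right) \left(-36\right) - 31831 = 489 \left(-36\right) - 31831 = -17604 - 31831 = -49435$)
$- B = \left(-1\right) \left(-49435\right) = 49435$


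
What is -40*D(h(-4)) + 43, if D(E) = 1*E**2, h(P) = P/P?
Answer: 3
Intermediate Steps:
h(P) = 1
D(E) = E**2
-40*D(h(-4)) + 43 = -40*1**2 + 43 = -40*1 + 43 = -40 + 43 = 3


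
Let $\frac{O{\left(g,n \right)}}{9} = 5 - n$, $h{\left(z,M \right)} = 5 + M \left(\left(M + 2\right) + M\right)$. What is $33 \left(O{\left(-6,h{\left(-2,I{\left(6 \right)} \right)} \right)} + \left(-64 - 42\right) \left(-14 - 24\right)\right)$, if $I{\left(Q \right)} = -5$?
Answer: $121044$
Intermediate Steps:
$h{\left(z,M \right)} = 5 + M \left(2 + 2 M\right)$ ($h{\left(z,M \right)} = 5 + M \left(\left(2 + M\right) + M\right) = 5 + M \left(2 + 2 M\right)$)
$O{\left(g,n \right)} = 45 - 9 n$ ($O{\left(g,n \right)} = 9 \left(5 - n\right) = 45 - 9 n$)
$33 \left(O{\left(-6,h{\left(-2,I{\left(6 \right)} \right)} \right)} + \left(-64 - 42\right) \left(-14 - 24\right)\right) = 33 \left(\left(45 - 9 \left(5 + 2 \left(-5\right) + 2 \left(-5\right)^{2}\right)\right) + \left(-64 - 42\right) \left(-14 - 24\right)\right) = 33 \left(\left(45 - 9 \left(5 - 10 + 2 \cdot 25\right)\right) - -4028\right) = 33 \left(\left(45 - 9 \left(5 - 10 + 50\right)\right) + 4028\right) = 33 \left(\left(45 - 405\right) + 4028\right) = 33 \left(-360 + 4028\right) = 33 \cdot 3668 = 121044$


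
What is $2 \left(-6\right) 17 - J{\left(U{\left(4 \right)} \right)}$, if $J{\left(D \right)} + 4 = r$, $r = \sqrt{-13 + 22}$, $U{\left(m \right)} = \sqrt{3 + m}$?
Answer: $-203$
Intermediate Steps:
$r = 3$ ($r = \sqrt{9} = 3$)
$J{\left(D \right)} = -1$ ($J{\left(D \right)} = -4 + 3 = -1$)
$2 \left(-6\right) 17 - J{\left(U{\left(4 \right)} \right)} = 2 \left(-6\right) 17 - -1 = \left(-12\right) 17 + 1 = -204 + 1 = -203$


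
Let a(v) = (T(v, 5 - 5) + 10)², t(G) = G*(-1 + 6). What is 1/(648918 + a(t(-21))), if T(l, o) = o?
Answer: 1/649018 ≈ 1.5408e-6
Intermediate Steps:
t(G) = 5*G (t(G) = G*5 = 5*G)
a(v) = 100 (a(v) = ((5 - 5) + 10)² = (0 + 10)² = 10² = 100)
1/(648918 + a(t(-21))) = 1/(648918 + 100) = 1/649018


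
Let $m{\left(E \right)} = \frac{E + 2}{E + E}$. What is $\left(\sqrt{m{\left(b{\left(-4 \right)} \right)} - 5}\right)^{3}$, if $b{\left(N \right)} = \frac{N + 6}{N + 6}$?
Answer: $- \frac{7 i \sqrt{14}}{4} \approx - 6.5479 i$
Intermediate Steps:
$b{\left(N \right)} = 1$ ($b{\left(N \right)} = \frac{6 + N}{6 + N} = 1$)
$m{\left(E \right)} = \frac{2 + E}{2 E}$
$\left(\sqrt{m{\left(b{\left(-4 \right)} \right)} - 5}\right)^{3} = \left(\sqrt{\frac{2 + 1}{2 \cdot 1} - 5}\right)^{3} = \left(\sqrt{\frac{1}{2} \cdot 1 \cdot 3 - 5}\right)^{3} = \left(\sqrt{\frac{3}{2} - 5}\right)^{3} = \left(\sqrt{- \frac{7}{2}}\right)^{3} = \left(\frac{i \sqrt{14}}{2}\right)^{3} = - \frac{7 i \sqrt{14}}{4}$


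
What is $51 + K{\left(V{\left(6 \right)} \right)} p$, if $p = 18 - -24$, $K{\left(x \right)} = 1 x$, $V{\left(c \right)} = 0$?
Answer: $51$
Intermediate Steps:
$K{\left(x \right)} = x$
$p = 42$ ($p = 18 + 24 = 42$)
$51 + K{\left(V{\left(6 \right)} \right)} p = 51 + 0 \cdot 42 = 51 + 0 = 51$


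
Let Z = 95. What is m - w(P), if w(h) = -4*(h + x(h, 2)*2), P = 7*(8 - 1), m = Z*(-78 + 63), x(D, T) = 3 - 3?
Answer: -1229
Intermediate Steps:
x(D, T) = 0
m = -1425 (m = 95*(-78 + 63) = 95*(-15) = -1425)
P = 49 (P = 7*7 = 49)
w(h) = -4*h (w(h) = -4*(h + 0*2) = -4*(h + 0) = -4*h)
m - w(P) = -1425 - (-4)*49 = -1425 - 1*(-196) = -1425 + 196 = -1229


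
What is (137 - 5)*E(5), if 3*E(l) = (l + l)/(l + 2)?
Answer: 440/7 ≈ 62.857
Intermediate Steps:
E(l) = 2*l/(3*(2 + l)) (E(l) = ((l + l)/(l + 2))/3 = ((2*l)/(2 + l))/3 = (2*l/(2 + l))/3 = 2*l/(3*(2 + l)))
(137 - 5)*E(5) = (137 - 5)*((⅔)*5/(2 + 5)) = 132*((⅔)*5/7) = 132*((⅔)*5*(⅐)) = 132*(10/21) = 440/7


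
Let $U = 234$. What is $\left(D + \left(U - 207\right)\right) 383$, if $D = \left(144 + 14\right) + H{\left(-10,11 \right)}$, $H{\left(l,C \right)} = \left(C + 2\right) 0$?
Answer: $70855$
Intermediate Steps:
$H{\left(l,C \right)} = 0$ ($H{\left(l,C \right)} = \left(2 + C\right) 0 = 0$)
$D = 158$ ($D = \left(144 + 14\right) + 0 = 158 + 0 = 158$)
$\left(D + \left(U - 207\right)\right) 383 = \left(158 + \left(234 - 207\right)\right) 383 = \left(158 + 27\right) 383 = 185 \cdot 383 = 70855$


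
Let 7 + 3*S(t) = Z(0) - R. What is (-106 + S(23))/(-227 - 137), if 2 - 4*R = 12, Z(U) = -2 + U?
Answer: 649/2184 ≈ 0.29716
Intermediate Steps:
R = -5/2 (R = 1/2 - 1/4*12 = 1/2 - 3 = -5/2 ≈ -2.5000)
S(t) = -13/6 (S(t) = -7/3 + ((-2 + 0) - 1*(-5/2))/3 = -7/3 + (-2 + 5/2)/3 = -7/3 + (1/3)*(1/2) = -7/3 + 1/6 = -13/6)
(-106 + S(23))/(-227 - 137) = (-106 - 13/6)/(-227 - 137) = -649/6/(-364) = -649/6*(-1/364) = 649/2184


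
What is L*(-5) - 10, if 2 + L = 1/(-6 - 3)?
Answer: 5/9 ≈ 0.55556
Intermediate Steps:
L = -19/9 (L = -2 + 1/(-6 - 3) = -2 + 1/(-9) = -2 - 1/9 = -19/9 ≈ -2.1111)
L*(-5) - 10 = -19/9*(-5) - 10 = 95/9 - 10 = 5/9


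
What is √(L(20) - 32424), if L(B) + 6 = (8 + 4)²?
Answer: I*√32286 ≈ 179.68*I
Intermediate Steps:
L(B) = 138 (L(B) = -6 + (8 + 4)² = -6 + 12² = -6 + 144 = 138)
√(L(20) - 32424) = √(138 - 32424) = √(-32286) = I*√32286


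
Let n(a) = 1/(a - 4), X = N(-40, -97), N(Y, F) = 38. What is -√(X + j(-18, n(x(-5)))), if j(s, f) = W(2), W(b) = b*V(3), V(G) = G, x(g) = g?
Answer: -2*√11 ≈ -6.6332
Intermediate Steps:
X = 38
n(a) = 1/(-4 + a)
W(b) = 3*b (W(b) = b*3 = 3*b)
j(s, f) = 6 (j(s, f) = 3*2 = 6)
-√(X + j(-18, n(x(-5)))) = -√(38 + 6) = -√44 = -2*√11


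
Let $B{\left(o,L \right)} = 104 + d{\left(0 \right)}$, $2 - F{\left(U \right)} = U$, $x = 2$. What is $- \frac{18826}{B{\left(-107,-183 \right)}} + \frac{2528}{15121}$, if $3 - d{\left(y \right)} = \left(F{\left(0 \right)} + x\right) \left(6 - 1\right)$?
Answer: $- \frac{284448010}{1315527} \approx -216.22$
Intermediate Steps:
$F{\left(U \right)} = 2 - U$
$d{\left(y \right)} = -17$ ($d{\left(y \right)} = 3 - \left(\left(2 - 0\right) + 2\right) \left(6 - 1\right) = 3 - \left(\left(2 + 0\right) + 2\right) 5 = 3 - \left(2 + 2\right) 5 = 3 - 4 \cdot 5 = 3 - 20 = -17$)
$B{\left(o,L \right)} = 87$ ($B{\left(o,L \right)} = 104 - 17 = 87$)
$- \frac{18826}{B{\left(-107,-183 \right)}} + \frac{2528}{15121} = - \frac{18826}{87} + \frac{2528}{15121} = - \frac{284448010}{1315527}$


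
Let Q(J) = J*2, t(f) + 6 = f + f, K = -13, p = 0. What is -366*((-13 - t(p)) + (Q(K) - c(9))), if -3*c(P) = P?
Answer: 10980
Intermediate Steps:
c(P) = -P/3
t(f) = -6 + 2*f (t(f) = -6 + (f + f) = -6 + 2*f)
Q(J) = 2*J
-366*((-13 - t(p)) + (Q(K) - c(9))) = -366*((-13 - (-6 + 2*0)) + (2*(-13) - (-1)*9/3)) = -366*((-13 - (-6 + 0)) + (-26 - 1*(-3))) = -366*((-13 - 1*(-6)) + (-26 + 3)) = -366*((-13 + 6) - 23) = -366*(-7 - 23) = -366*(-30) = 10980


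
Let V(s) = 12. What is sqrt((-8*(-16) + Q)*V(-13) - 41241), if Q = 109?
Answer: I*sqrt(38397) ≈ 195.95*I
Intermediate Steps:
sqrt((-8*(-16) + Q)*V(-13) - 41241) = sqrt((-8*(-16) + 109)*12 - 41241) = sqrt((128 + 109)*12 - 41241) = sqrt(237*12 - 41241) = sqrt(2844 - 41241) = sqrt(-38397) = I*sqrt(38397)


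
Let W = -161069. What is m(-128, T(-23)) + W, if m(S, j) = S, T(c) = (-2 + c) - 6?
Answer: -161197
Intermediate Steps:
T(c) = -8 + c
m(-128, T(-23)) + W = -128 - 161069 = -161197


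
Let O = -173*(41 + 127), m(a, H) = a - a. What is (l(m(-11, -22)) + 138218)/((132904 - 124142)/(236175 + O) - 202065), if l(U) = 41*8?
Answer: -28694400606/41849875453 ≈ -0.68565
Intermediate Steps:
m(a, H) = 0
l(U) = 328
O = -29064 (O = -173*168 = -29064)
(l(m(-11, -22)) + 138218)/((132904 - 124142)/(236175 + O) - 202065) = (328 + 138218)/((132904 - 124142)/(236175 - 29064) - 202065) = 138546/(8762/207111 - 202065) = 138546/(-41849875453/207111) = 138546*(-207111/41849875453) = -28694400606/41849875453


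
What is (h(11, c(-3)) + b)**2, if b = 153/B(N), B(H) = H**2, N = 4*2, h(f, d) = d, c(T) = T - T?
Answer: 23409/4096 ≈ 5.7151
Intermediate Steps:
c(T) = 0
N = 8
b = 153/64 (b = 153/(8**2) = 153/64 ≈ 2.3906)
(h(11, c(-3)) + b)**2 = (0 + 153/64)**2 = (153/64)**2 = 23409/4096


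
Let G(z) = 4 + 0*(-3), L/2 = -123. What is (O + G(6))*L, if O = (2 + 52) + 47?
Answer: -25830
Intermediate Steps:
L = -246 (L = 2*(-123) = -246)
G(z) = 4 (G(z) = 4 + 0 = 4)
O = 101 (O = 54 + 47 = 101)
(O + G(6))*L = (101 + 4)*(-246) = 105*(-246) = -25830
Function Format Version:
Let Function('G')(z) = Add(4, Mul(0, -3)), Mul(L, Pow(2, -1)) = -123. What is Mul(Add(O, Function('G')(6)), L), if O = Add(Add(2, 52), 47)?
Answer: -25830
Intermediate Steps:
L = -246 (L = Mul(2, -123) = -246)
Function('G')(z) = 4 (Function('G')(z) = Add(4, 0) = 4)
O = 101 (O = Add(54, 47) = 101)
Mul(Add(O, Function('G')(6)), L) = Mul(Add(101, 4), -246) = Mul(105, -246) = -25830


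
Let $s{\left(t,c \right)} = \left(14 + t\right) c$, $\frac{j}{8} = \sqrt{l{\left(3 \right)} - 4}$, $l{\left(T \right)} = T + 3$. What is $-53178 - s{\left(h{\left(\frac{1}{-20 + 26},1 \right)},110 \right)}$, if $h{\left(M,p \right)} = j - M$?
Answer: $- \frac{164099}{3} - 880 \sqrt{2} \approx -55944.0$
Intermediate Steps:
$l{\left(T \right)} = 3 + T$
$j = 8 \sqrt{2}$ ($j = 8 \sqrt{\left(3 + 3\right) - 4} = 8 \sqrt{6 - 4} = 8 \sqrt{2} \approx 11.314$)
$h{\left(M,p \right)} = - M + 8 \sqrt{2}$ ($h{\left(M,p \right)} = 8 \sqrt{2} - M = - M + 8 \sqrt{2}$)
$s{\left(t,c \right)} = c \left(14 + t\right)$
$-53178 - s{\left(h{\left(\frac{1}{-20 + 26},1 \right)},110 \right)} = -53178 - 110 \left(14 + \left(- \frac{1}{-20 + 26} + 8 \sqrt{2}\right)\right) = -53178 - 110 \left(14 + \left(- \frac{1}{6} + 8 \sqrt{2}\right)\right) = -53178 - 110 \left(14 + \left(\left(-1\right) \frac{1}{6} + 8 \sqrt{2}\right)\right) = -53178 - 110 \left(14 - \left(\frac{1}{6} - 8 \sqrt{2}\right)\right) = -53178 - 110 \left(\frac{83}{6} + 8 \sqrt{2}\right) = -53178 - \left(\frac{4565}{3} + 880 \sqrt{2}\right) = - \frac{164099}{3} - 880 \sqrt{2}$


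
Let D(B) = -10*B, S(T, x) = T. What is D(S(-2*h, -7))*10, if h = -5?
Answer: -1000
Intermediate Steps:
D(S(-2*h, -7))*10 = -(-20)*(-5)*10 = -10*10*10 = -100*10 = -1000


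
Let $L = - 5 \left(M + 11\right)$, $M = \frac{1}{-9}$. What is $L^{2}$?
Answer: $\frac{240100}{81} \approx 2964.2$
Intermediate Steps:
$M = - \frac{1}{9} \approx -0.11111$
$L = - \frac{490}{9}$ ($L = - 5 \left(- \frac{1}{9} + 11\right) = \left(-5\right) \frac{98}{9} = - \frac{490}{9} \approx -54.444$)
$L^{2} = \left(- \frac{490}{9}\right)^{2} = \frac{240100}{81}$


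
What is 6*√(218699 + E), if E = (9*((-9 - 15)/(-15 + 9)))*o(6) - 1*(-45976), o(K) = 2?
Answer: 42*√5403 ≈ 3087.2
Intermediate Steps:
E = 46048 (E = (9*((-9 - 15)/(-15 + 9)))*2 - 1*(-45976) = (9*(-24/(-6)))*2 + 45976 = (9*(-24*(-⅙)))*2 + 45976 = (9*4)*2 + 45976 = 36*2 + 45976 = 72 + 45976 = 46048)
6*√(218699 + E) = 6*√(218699 + 46048) = 6*√264747 = 6*(7*√5403) = 42*√5403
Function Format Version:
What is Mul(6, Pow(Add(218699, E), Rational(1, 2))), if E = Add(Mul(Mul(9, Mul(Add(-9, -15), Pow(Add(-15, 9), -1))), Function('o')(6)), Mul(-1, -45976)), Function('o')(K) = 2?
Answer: Mul(42, Pow(5403, Rational(1, 2))) ≈ 3087.2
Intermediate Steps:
E = 46048 (E = Add(Mul(Mul(9, Mul(Add(-9, -15), Pow(Add(-15, 9), -1))), 2), Mul(-1, -45976)) = Add(Mul(Mul(9, Mul(-24, Pow(-6, -1))), 2), 45976) = Add(Mul(Mul(9, Mul(-24, Rational(-1, 6))), 2), 45976) = Add(Mul(Mul(9, 4), 2), 45976) = Add(Mul(36, 2), 45976) = Add(72, 45976) = 46048)
Mul(6, Pow(Add(218699, E), Rational(1, 2))) = Mul(6, Pow(Add(218699, 46048), Rational(1, 2))) = Mul(6, Pow(264747, Rational(1, 2))) = Mul(6, Mul(7, Pow(5403, Rational(1, 2)))) = Mul(42, Pow(5403, Rational(1, 2)))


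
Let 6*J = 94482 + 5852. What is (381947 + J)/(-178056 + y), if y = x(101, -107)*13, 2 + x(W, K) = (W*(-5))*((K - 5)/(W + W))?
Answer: -598004/261663 ≈ -2.2854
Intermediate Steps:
x(W, K) = 21/2 - 5*K/2 (x(W, K) = -2 + (W*(-5))*((K - 5)/(W + W)) = -2 + (-5*W)*((-5 + K)/((2*W))) = -2 + (-5*W)*((-5 + K)*(1/(2*W))) = -2 + (-5*W)*((-5 + K)/(2*W)) = -2 + (25/2 - 5*K/2) = 21/2 - 5*K/2)
J = 50167/3 (J = (94482 + 5852)/6 = (⅙)*100334 = 50167/3 ≈ 16722.)
y = 3614 (y = (21/2 - 5/2*(-107))*13 = (21/2 + 535/2)*13 = 278*13 = 3614)
(381947 + J)/(-178056 + y) = (381947 + 50167/3)/(-178056 + 3614) = (1196008/3)/(-174442) = (1196008/3)*(-1/174442) = -598004/261663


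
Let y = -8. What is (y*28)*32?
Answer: -7168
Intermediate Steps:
(y*28)*32 = -8*28*32 = -224*32 = -7168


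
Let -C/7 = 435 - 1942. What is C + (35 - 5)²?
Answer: 11449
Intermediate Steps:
C = 10549 (C = -7*(435 - 1942) = -7*(-1507) = 10549)
C + (35 - 5)² = 10549 + (35 - 5)² = 10549 + 30² = 10549 + 900 = 11449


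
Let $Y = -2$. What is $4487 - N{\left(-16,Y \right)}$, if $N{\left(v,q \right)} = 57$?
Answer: $4430$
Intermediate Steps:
$4487 - N{\left(-16,Y \right)} = 4487 - 57 = 4430$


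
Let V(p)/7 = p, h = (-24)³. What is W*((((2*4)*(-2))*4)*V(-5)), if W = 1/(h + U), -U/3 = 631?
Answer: -2240/15717 ≈ -0.14252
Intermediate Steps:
h = -13824
U = -1893 (U = -3*631 = -1893)
V(p) = 7*p
W = -1/15717 (W = 1/(-13824 - 1893) = 1/(-15717) = -1/15717 ≈ -6.3625e-5)
W*((((2*4)*(-2))*4)*V(-5)) = -((2*4)*(-2))*4*7*(-5)/15717 = -(8*(-2))*4*(-35)/15717 = -(-16*4)*(-35)/15717 = -(-64)*(-35)/15717 = -1/15717*2240 = -2240/15717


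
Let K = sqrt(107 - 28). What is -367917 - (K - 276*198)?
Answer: -313269 - sqrt(79) ≈ -3.1328e+5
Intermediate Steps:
K = sqrt(79) ≈ 8.8882
-367917 - (K - 276*198) = -367917 - (sqrt(79) - 276*198) = -367917 - (sqrt(79) - 54648) = -367917 - (-54648 + sqrt(79)) = -367917 + (54648 - sqrt(79)) = -313269 - sqrt(79)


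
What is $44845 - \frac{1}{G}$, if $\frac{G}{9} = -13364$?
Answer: $\frac{5393777221}{120276} \approx 44845.0$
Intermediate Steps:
$G = -120276$ ($G = 9 \left(-13364\right) = -120276$)
$44845 - \frac{1}{G} = 44845 - \frac{1}{-120276} = 44845 - - \frac{1}{120276} = 44845 + \frac{1}{120276} = \frac{5393777221}{120276}$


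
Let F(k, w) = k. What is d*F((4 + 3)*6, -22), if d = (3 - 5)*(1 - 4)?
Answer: 252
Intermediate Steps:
d = 6 (d = -2*(-3) = 6)
d*F((4 + 3)*6, -22) = 6*((4 + 3)*6) = 6*(7*6) = 6*42 = 252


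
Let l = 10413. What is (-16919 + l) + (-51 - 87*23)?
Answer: -8558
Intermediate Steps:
(-16919 + l) + (-51 - 87*23) = (-16919 + 10413) + (-51 - 87*23) = -6506 + (-51 - 2001) = -6506 - 2052 = -8558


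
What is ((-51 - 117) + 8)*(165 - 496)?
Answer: 52960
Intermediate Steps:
((-51 - 117) + 8)*(165 - 496) = (-168 + 8)*(-331) = -160*(-331) = 52960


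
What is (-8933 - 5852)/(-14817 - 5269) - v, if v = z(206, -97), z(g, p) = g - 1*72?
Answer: -2676739/20086 ≈ -133.26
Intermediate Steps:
z(g, p) = -72 + g (z(g, p) = g - 72 = -72 + g)
v = 134 (v = -72 + 206 = 134)
(-8933 - 5852)/(-14817 - 5269) - v = (-8933 - 5852)/(-14817 - 5269) - 1*134 = -14785/(-20086) - 134 = -14785*(-1/20086) - 134 = 14785/20086 - 134 = -2676739/20086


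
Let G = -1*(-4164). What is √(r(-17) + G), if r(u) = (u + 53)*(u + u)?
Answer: 14*√15 ≈ 54.222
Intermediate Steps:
r(u) = 2*u*(53 + u) (r(u) = (53 + u)*(2*u) = 2*u*(53 + u))
G = 4164
√(r(-17) + G) = √(2*(-17)*(53 - 17) + 4164) = √(2*(-17)*36 + 4164) = √(-1224 + 4164) = √2940 = 14*√15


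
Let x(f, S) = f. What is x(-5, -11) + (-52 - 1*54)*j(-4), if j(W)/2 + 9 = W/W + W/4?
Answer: 1903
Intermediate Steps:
j(W) = -16 + W/2 (j(W) = -18 + 2*(W/W + W/4) = -18 + 2*(1 + W*(¼)) = -18 + 2*(1 + W/4) = -18 + (2 + W/2) = -16 + W/2)
x(-5, -11) + (-52 - 1*54)*j(-4) = -5 + (-52 - 1*54)*(-16 + (½)*(-4)) = -5 + (-52 - 54)*(-16 - 2) = -5 - 106*(-18) = -5 + 1908 = 1903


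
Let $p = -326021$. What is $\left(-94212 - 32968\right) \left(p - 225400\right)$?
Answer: $70129722780$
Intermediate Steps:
$\left(-94212 - 32968\right) \left(p - 225400\right) = \left(-94212 - 32968\right) \left(-326021 - 225400\right) = \left(-127180\right) \left(-551421\right) = 70129722780$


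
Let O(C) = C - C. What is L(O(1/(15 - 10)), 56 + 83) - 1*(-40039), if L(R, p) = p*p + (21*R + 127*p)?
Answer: 77013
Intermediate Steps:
O(C) = 0
L(R, p) = p**2 + 21*R + 127*p (L(R, p) = p**2 + (21*R + 127*p) = p**2 + 21*R + 127*p)
L(O(1/(15 - 10)), 56 + 83) - 1*(-40039) = ((56 + 83)**2 + 21*0 + 127*(56 + 83)) - 1*(-40039) = (139**2 + 0 + 127*139) + 40039 = (19321 + 0 + 17653) + 40039 = 36974 + 40039 = 77013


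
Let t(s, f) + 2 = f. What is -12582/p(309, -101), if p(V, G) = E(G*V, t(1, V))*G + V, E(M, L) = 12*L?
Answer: 4194/123925 ≈ 0.033843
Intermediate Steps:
t(s, f) = -2 + f
p(V, G) = V + G*(-24 + 12*V) (p(V, G) = (12*(-2 + V))*G + V = (-24 + 12*V)*G + V = G*(-24 + 12*V) + V = V + G*(-24 + 12*V))
-12582/p(309, -101) = -12582/(309 + 12*(-101)*(-2 + 309)) = -12582/(309 + 12*(-101)*307) = -12582/(309 - 372084) = -12582/(-371775) = -12582*(-1/371775) = 4194/123925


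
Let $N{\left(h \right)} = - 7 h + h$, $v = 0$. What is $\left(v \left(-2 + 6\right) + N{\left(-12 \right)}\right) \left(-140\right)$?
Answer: $-10080$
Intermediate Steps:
$N{\left(h \right)} = - 6 h$
$\left(v \left(-2 + 6\right) + N{\left(-12 \right)}\right) \left(-140\right) = \left(0 \left(-2 + 6\right) - -72\right) \left(-140\right) = \left(0 \cdot 4 + 72\right) \left(-140\right) = \left(0 + 72\right) \left(-140\right) = 72 \left(-140\right) = -10080$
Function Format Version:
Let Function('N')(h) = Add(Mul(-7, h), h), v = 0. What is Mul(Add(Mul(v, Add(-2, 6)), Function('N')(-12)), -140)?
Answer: -10080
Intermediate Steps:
Function('N')(h) = Mul(-6, h)
Mul(Add(Mul(v, Add(-2, 6)), Function('N')(-12)), -140) = Mul(Add(Mul(0, Add(-2, 6)), Mul(-6, -12)), -140) = Mul(Add(Mul(0, 4), 72), -140) = Mul(Add(0, 72), -140) = Mul(72, -140) = -10080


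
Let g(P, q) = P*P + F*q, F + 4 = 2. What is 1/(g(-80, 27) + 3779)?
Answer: 1/10125 ≈ 9.8765e-5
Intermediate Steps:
F = -2 (F = -4 + 2 = -2)
g(P, q) = P² - 2*q (g(P, q) = P*P - 2*q = P² - 2*q)
1/(g(-80, 27) + 3779) = 1/(((-80)² - 2*27) + 3779) = 1/((6400 - 54) + 3779) = 1/(6346 + 3779) = 1/10125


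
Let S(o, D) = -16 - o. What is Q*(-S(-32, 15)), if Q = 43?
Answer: -688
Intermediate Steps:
Q*(-S(-32, 15)) = 43*(-(-16 - 1*(-32))) = 43*(-(-16 + 32)) = 43*(-1*16) = 43*(-16) = -688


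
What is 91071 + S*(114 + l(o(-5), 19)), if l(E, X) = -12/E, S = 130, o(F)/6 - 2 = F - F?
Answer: 105761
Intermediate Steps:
o(F) = 12 (o(F) = 12 + 6*(F - F) = 12 + 6*0 = 12 + 0 = 12)
91071 + S*(114 + l(o(-5), 19)) = 91071 + 130*(114 - 12/12) = 91071 + 130*(114 - 12*1/12) = 91071 + 130*(114 - 1) = 91071 + 130*113 = 91071 + 14690 = 105761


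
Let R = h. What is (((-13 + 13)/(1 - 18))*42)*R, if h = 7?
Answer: 0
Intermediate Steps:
R = 7
(((-13 + 13)/(1 - 18))*42)*R = (((-13 + 13)/(1 - 18))*42)*7 = ((0/(-17))*42)*7 = ((0*(-1/17))*42)*7 = (0*42)*7 = 0*7 = 0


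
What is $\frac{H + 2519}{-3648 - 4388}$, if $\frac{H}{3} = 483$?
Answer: $- \frac{992}{2009} \approx -0.49378$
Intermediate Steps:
$H = 1449$ ($H = 3 \cdot 483 = 1449$)
$\frac{H + 2519}{-3648 - 4388} = \frac{1449 + 2519}{-3648 - 4388} = \frac{3968}{-8036} = 3968 \left(- \frac{1}{8036}\right) = - \frac{992}{2009}$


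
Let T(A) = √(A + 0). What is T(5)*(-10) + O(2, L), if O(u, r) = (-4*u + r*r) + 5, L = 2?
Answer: 1 - 10*√5 ≈ -21.361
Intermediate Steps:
T(A) = √A
O(u, r) = 5 + r² - 4*u (O(u, r) = (-4*u + r²) + 5 = (r² - 4*u) + 5 = 5 + r² - 4*u)
T(5)*(-10) + O(2, L) = √5*(-10) + (5 + 2² - 4*2) = -10*√5 + (5 + 4 - 8) = -10*√5 + 1 = 1 - 10*√5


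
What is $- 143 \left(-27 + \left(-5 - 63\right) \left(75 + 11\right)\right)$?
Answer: $840125$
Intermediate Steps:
$- 143 \left(-27 + \left(-5 - 63\right) \left(75 + 11\right)\right) = - 143 \left(-27 - 5848\right) = \left(-143\right) \left(-5875\right) = 840125$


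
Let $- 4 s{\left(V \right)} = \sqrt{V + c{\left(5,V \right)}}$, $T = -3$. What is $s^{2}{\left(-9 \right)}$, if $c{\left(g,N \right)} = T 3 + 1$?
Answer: $- \frac{17}{16} \approx -1.0625$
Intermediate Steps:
$c{\left(g,N \right)} = -8$ ($c{\left(g,N \right)} = \left(-3\right) 3 + 1 = -9 + 1 = -8$)
$s{\left(V \right)} = - \frac{\sqrt{-8 + V}}{4}$ ($s{\left(V \right)} = - \frac{\sqrt{V - 8}}{4} = - \frac{\sqrt{-8 + V}}{4}$)
$s^{2}{\left(-9 \right)} = \left(- \frac{\sqrt{-8 - 9}}{4}\right)^{2} = \left(- \frac{\sqrt{-17}}{4}\right)^{2} = \left(- \frac{i \sqrt{17}}{4}\right)^{2} = - \frac{17}{16}$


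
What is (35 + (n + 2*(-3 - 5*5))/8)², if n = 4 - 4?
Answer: 784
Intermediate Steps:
n = 0
(35 + (n + 2*(-3 - 5*5))/8)² = (35 + (0 + 2*(-3 - 5*5))/8)² = (35 + (0 + 2*(-3 - 25))*(⅛))² = (35 + (0 + 2*(-28))*(⅛))² = (35 + (0 - 56)*(⅛))² = (35 - 56*⅛)² = (35 - 7)² = 28² = 784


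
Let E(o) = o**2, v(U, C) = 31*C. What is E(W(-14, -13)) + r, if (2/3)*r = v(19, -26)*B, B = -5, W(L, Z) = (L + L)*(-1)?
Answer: 6829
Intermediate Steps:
W(L, Z) = -2*L (W(L, Z) = (2*L)*(-1) = -2*L)
r = 6045 (r = 3*((31*(-26))*(-5))/2 = 3*(-806*(-5))/2 = (3/2)*4030 = 6045)
E(W(-14, -13)) + r = (-2*(-14))**2 + 6045 = 28**2 + 6045 = 784 + 6045 = 6829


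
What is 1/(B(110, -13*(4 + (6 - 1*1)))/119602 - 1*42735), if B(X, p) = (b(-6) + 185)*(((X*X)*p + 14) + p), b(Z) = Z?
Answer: -119602/5364620207 ≈ -2.2295e-5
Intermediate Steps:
B(X, p) = 2506 + 179*p + 179*p*X² (B(X, p) = (-6 + 185)*(((X*X)*p + 14) + p) = 179*((X²*p + 14) + p) = 179*((p*X² + 14) + p) = 179*((14 + p*X²) + p) = 179*(14 + p + p*X²) = 2506 + 179*p + 179*p*X²)
1/(B(110, -13*(4 + (6 - 1*1)))/119602 - 1*42735) = 1/((2506 + 179*(-13*(4 + (6 - 1*1))) + 179*(-13*(4 + (6 - 1*1)))*110²)/119602 - 1*42735) = 1/((2506 + 179*(-13*(4 + (6 - 1))) + 179*(-13*(4 + (6 - 1)))*12100)*(1/119602) - 42735) = 1/((2506 + 179*(-13*(4 + 5)) + 179*(-13*(4 + 5))*12100)*(1/119602) - 42735) = 1/((2506 + 179*(-13*9) + 179*(-13*9)*12100)*(1/119602) - 42735) = 1/((2506 + 179*(-117) + 179*(-117)*12100)*(1/119602) - 42735) = 1/((2506 - 20943 - 253410300)*(1/119602) - 42735) = 1/(-253428737*1/119602 - 42735) = 1/(-253428737/119602 - 42735) = 1/(-5364620207/119602) = -119602/5364620207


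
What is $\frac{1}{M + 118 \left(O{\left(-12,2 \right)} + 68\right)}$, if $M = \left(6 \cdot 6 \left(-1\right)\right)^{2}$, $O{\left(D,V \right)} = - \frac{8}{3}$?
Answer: $\frac{3}{27016} \approx 0.00011105$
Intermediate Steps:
$O{\left(D,V \right)} = - \frac{8}{3}$ ($O{\left(D,V \right)} = \left(-8\right) \frac{1}{3} = - \frac{8}{3}$)
$M = 1296$ ($M = \left(36 \left(-1\right)\right)^{2} = \left(-36\right)^{2} = 1296$)
$\frac{1}{M + 118 \left(O{\left(-12,2 \right)} + 68\right)} = \frac{1}{1296 + 118 \left(- \frac{8}{3} + 68\right)} = \frac{1}{1296 + 118 \cdot \frac{196}{3}} = \frac{1}{1296 + \frac{23128}{3}} = \frac{1}{\frac{27016}{3}} = \frac{3}{27016}$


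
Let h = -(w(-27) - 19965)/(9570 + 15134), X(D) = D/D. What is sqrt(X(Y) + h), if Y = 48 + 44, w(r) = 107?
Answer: sqrt(4300233)/1544 ≈ 1.3431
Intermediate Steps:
Y = 92
X(D) = 1
h = 9929/12352 (h = -(107 - 19965)/(9570 + 15134) = -(-19858)/24704 = -1*(-9929/12352) = 9929/12352 ≈ 0.80384)
sqrt(X(Y) + h) = sqrt(1 + 9929/12352) = sqrt(22281/12352) = sqrt(4300233)/1544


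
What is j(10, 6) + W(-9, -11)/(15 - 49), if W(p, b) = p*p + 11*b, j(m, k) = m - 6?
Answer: 88/17 ≈ 5.1765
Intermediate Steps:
j(m, k) = -6 + m
W(p, b) = p² + 11*b
j(10, 6) + W(-9, -11)/(15 - 49) = (-6 + 10) + ((-9)² + 11*(-11))/(15 - 49) = 4 + (81 - 121)/(-34) = 4 - 40*(-1/34) = 4 + 20/17 = 88/17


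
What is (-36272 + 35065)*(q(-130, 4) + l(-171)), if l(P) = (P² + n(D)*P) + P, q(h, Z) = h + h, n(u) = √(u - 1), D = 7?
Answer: -34773670 + 206397*√6 ≈ -3.4268e+7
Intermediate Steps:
n(u) = √(-1 + u)
q(h, Z) = 2*h
l(P) = P + P² + P*√6 (l(P) = (P² + √(-1 + 7)*P) + P = (P² + √6*P) + P = (P² + P*√6) + P = P + P² + P*√6)
(-36272 + 35065)*(q(-130, 4) + l(-171)) = (-36272 + 35065)*(2*(-130) - 171*(1 - 171 + √6)) = -1207*(-260 - 171*(-170 + √6)) = -1207*(-260 + (29070 - 171*√6)) = -1207*(28810 - 171*√6) = -34773670 + 206397*√6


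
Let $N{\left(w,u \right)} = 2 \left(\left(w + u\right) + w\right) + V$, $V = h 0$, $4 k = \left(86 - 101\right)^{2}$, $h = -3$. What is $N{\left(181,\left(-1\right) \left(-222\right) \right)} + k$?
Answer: $\frac{4897}{4} \approx 1224.3$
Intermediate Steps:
$k = \frac{225}{4}$ ($k = \frac{\left(86 - 101\right)^{2}}{4} = \frac{\left(-15\right)^{2}}{4} = \frac{1}{4} \cdot 225 = \frac{225}{4} \approx 56.25$)
$V = 0$ ($V = \left(-3\right) 0 = 0$)
$N{\left(w,u \right)} = 2 u + 4 w$ ($N{\left(w,u \right)} = 2 \left(\left(w + u\right) + w\right) + 0 = 2 \left(\left(u + w\right) + w\right) + 0 = 2 \left(u + 2 w\right) + 0 = \left(2 u + 4 w\right) + 0 = 2 u + 4 w$)
$N{\left(181,\left(-1\right) \left(-222\right) \right)} + k = \left(2 \left(\left(-1\right) \left(-222\right)\right) + 4 \cdot 181\right) + \frac{225}{4} = \left(2 \cdot 222 + 724\right) + \frac{225}{4} = \left(444 + 724\right) + \frac{225}{4} = 1168 + \frac{225}{4} = \frac{4897}{4}$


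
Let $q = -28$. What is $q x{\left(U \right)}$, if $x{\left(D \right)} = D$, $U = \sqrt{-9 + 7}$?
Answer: $- 28 i \sqrt{2} \approx - 39.598 i$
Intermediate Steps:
$U = i \sqrt{2}$ ($U = \sqrt{-2} = i \sqrt{2} \approx 1.4142 i$)
$q x{\left(U \right)} = - 28 i \sqrt{2}$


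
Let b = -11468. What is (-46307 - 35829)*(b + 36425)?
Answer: -2049868152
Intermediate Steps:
(-46307 - 35829)*(b + 36425) = (-46307 - 35829)*(-11468 + 36425) = -82136*24957 = -2049868152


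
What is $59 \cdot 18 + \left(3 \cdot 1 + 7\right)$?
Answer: $1072$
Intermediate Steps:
$59 \cdot 18 + \left(3 \cdot 1 + 7\right) = 1062 + \left(3 + 7\right) = 1062 + 10 = 1072$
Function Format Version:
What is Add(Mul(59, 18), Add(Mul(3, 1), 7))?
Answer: 1072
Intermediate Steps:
Add(Mul(59, 18), Add(Mul(3, 1), 7)) = Add(1062, Add(3, 7)) = Add(1062, 10) = 1072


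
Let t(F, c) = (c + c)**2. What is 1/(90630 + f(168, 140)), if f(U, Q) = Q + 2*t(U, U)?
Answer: 1/316562 ≈ 3.1589e-6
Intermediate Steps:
t(F, c) = 4*c**2 (t(F, c) = (2*c)**2 = 4*c**2)
f(U, Q) = Q + 8*U**2 (f(U, Q) = Q + 2*(4*U**2) = Q + 8*U**2)
1/(90630 + f(168, 140)) = 1/(90630 + (140 + 8*168**2)) = 1/(90630 + (140 + 8*28224)) = 1/(90630 + (140 + 225792)) = 1/(90630 + 225932) = 1/316562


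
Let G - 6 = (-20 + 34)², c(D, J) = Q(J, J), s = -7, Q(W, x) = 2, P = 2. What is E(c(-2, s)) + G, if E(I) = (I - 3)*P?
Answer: 200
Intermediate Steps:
c(D, J) = 2
E(I) = -6 + 2*I (E(I) = (I - 3)*2 = (-3 + I)*2 = -6 + 2*I)
G = 202 (G = 6 + (-20 + 34)² = 6 + 14² = 6 + 196 = 202)
E(c(-2, s)) + G = (-6 + 2*2) + 202 = (-6 + 4) + 202 = -2 + 202 = 200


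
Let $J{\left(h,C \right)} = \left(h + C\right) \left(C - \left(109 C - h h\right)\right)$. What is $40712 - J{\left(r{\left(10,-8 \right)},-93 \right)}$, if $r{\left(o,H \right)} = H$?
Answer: $1061620$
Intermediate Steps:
$J{\left(h,C \right)} = \left(C + h\right) \left(h^{2} - 108 C\right)$ ($J{\left(h,C \right)} = \left(C + h\right) \left(C - \left(- h^{2} + 109 C\right)\right) = \left(C + h\right) \left(h^{2} - 108 C\right)$)
$40712 - J{\left(r{\left(10,-8 \right)},-93 \right)} = 40712 - \left(\left(-8\right)^{3} - 108 \left(-93\right)^{2} - 93 \left(-8\right)^{2} - \left(-10044\right) \left(-8\right)\right) = 40712 - \left(-512 - 934092 - 5952 - 80352\right) = 40712 - -1020908 = 40712 + 1020908 = 1061620$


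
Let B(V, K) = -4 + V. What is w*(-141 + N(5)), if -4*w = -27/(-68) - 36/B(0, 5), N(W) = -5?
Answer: 46647/136 ≈ 342.99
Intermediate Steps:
w = -639/272 (w = -(-27/(-68) - 36/(-4 + 0))/4 = -(-27*(-1/68) - 36/(-4))/4 = -(27/68 - 36*(-¼))/4 = -(27/68 + 9)/4 = -¼*639/68 = -639/272 ≈ -2.3493)
w*(-141 + N(5)) = -639*(-141 - 5)/272 = -639/272*(-146) = 46647/136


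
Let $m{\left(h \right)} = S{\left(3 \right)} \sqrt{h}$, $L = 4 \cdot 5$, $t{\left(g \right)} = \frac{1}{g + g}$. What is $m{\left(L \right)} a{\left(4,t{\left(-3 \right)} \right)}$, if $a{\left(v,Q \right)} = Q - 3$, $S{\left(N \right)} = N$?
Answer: $- 19 \sqrt{5} \approx -42.485$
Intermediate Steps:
$t{\left(g \right)} = \frac{1}{2 g}$
$a{\left(v,Q \right)} = -3 + Q$
$L = 20$
$m{\left(h \right)} = 3 \sqrt{h}$
$m{\left(L \right)} a{\left(4,t{\left(-3 \right)} \right)} = 3 \sqrt{20} \left(-3 + \frac{1}{2 \left(-3\right)}\right) = 3 \cdot 2 \sqrt{5} \left(-3 + \frac{1}{2} \left(- \frac{1}{3}\right)\right) = 6 \sqrt{5} \left(-3 - \frac{1}{6}\right) = 6 \sqrt{5} \left(- \frac{19}{6}\right) = - 19 \sqrt{5}$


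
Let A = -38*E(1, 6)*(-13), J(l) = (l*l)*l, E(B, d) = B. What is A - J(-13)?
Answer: 2691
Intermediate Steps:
J(l) = l³ (J(l) = l²*l = l³)
A = 494 (A = -38*1*(-13) = -38*(-13) = 494)
A - J(-13) = 494 - 1*(-13)³ = 494 - 1*(-2197) = 494 + 2197 = 2691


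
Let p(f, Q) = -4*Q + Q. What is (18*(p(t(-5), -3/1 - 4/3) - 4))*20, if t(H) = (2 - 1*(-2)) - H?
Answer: 3240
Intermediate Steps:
t(H) = 4 - H (t(H) = (2 + 2) - H = 4 - H)
p(f, Q) = -3*Q
(18*(p(t(-5), -3/1 - 4/3) - 4))*20 = (18*(-3*(-3/1 - 4/3) - 4))*20 = (18*(-3*(-3*1 - 4*⅓) - 4))*20 = (18*(-3*(-3 - 4/3) - 4))*20 = (18*(-3*(-13/3) - 4))*20 = (18*(13 - 4))*20 = (18*9)*20 = 162*20 = 3240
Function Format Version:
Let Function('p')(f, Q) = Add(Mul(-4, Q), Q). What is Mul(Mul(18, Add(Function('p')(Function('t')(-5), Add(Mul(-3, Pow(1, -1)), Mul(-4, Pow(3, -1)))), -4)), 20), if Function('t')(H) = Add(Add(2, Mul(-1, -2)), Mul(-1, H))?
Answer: 3240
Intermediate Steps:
Function('t')(H) = Add(4, Mul(-1, H)) (Function('t')(H) = Add(Add(2, 2), Mul(-1, H)) = Add(4, Mul(-1, H)))
Function('p')(f, Q) = Mul(-3, Q)
Mul(Mul(18, Add(Function('p')(Function('t')(-5), Add(Mul(-3, Pow(1, -1)), Mul(-4, Pow(3, -1)))), -4)), 20) = Mul(Mul(18, Add(Mul(-3, Add(Mul(-3, Pow(1, -1)), Mul(-4, Pow(3, -1)))), -4)), 20) = Mul(Mul(18, Add(Mul(-3, Add(Mul(-3, 1), Mul(-4, Rational(1, 3)))), -4)), 20) = Mul(Mul(18, Add(Mul(-3, Add(-3, Rational(-4, 3))), -4)), 20) = Mul(Mul(18, Add(Mul(-3, Rational(-13, 3)), -4)), 20) = Mul(Mul(18, Add(13, -4)), 20) = Mul(Mul(18, 9), 20) = Mul(162, 20) = 3240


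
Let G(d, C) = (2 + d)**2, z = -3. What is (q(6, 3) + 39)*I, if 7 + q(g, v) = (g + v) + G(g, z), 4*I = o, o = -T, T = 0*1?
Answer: 0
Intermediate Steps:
T = 0
o = 0 (o = -1*0 = 0)
I = 0 (I = (1/4)*0 = 0)
q(g, v) = -7 + g + v + (2 + g)**2 (q(g, v) = -7 + ((g + v) + (2 + g)**2) = -7 + (g + v + (2 + g)**2) = -7 + g + v + (2 + g)**2)
(q(6, 3) + 39)*I = ((-7 + 6 + 3 + (2 + 6)**2) + 39)*0 = ((-7 + 6 + 3 + 8**2) + 39)*0 = ((-7 + 6 + 3 + 64) + 39)*0 = (66 + 39)*0 = 105*0 = 0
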